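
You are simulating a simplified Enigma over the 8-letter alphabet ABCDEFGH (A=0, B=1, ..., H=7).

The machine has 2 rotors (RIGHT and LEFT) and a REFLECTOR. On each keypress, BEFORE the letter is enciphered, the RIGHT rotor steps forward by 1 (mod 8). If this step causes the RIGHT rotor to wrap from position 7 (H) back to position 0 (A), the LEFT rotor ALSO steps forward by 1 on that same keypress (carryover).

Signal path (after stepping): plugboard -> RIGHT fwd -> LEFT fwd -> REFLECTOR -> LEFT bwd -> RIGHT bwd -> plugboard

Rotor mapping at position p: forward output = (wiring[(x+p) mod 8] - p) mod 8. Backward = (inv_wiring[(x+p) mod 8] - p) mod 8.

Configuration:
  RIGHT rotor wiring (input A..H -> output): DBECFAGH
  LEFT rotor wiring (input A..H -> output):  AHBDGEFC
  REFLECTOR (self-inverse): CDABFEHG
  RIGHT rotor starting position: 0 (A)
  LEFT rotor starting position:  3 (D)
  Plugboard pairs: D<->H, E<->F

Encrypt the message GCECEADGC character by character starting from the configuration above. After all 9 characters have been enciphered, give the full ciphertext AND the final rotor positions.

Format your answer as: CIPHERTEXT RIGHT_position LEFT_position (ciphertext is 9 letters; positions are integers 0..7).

Answer: EBHAFHBCA 1 4

Derivation:
Char 1 ('G'): step: R->1, L=3; G->plug->G->R->G->L->E->refl->F->L'->F->R'->F->plug->E
Char 2 ('C'): step: R->2, L=3; C->plug->C->R->D->L->C->refl->A->L'->A->R'->B->plug->B
Char 3 ('E'): step: R->3, L=3; E->plug->F->R->A->L->A->refl->C->L'->D->R'->D->plug->H
Char 4 ('C'): step: R->4, L=3; C->plug->C->R->C->L->B->refl->D->L'->B->R'->A->plug->A
Char 5 ('E'): step: R->5, L=3; E->plug->F->R->H->L->G->refl->H->L'->E->R'->E->plug->F
Char 6 ('A'): step: R->6, L=3; A->plug->A->R->A->L->A->refl->C->L'->D->R'->D->plug->H
Char 7 ('D'): step: R->7, L=3; D->plug->H->R->H->L->G->refl->H->L'->E->R'->B->plug->B
Char 8 ('G'): step: R->0, L->4 (L advanced); G->plug->G->R->G->L->F->refl->E->L'->E->R'->C->plug->C
Char 9 ('C'): step: R->1, L=4; C->plug->C->R->B->L->A->refl->C->L'->A->R'->A->plug->A
Final: ciphertext=EBHAFHBCA, RIGHT=1, LEFT=4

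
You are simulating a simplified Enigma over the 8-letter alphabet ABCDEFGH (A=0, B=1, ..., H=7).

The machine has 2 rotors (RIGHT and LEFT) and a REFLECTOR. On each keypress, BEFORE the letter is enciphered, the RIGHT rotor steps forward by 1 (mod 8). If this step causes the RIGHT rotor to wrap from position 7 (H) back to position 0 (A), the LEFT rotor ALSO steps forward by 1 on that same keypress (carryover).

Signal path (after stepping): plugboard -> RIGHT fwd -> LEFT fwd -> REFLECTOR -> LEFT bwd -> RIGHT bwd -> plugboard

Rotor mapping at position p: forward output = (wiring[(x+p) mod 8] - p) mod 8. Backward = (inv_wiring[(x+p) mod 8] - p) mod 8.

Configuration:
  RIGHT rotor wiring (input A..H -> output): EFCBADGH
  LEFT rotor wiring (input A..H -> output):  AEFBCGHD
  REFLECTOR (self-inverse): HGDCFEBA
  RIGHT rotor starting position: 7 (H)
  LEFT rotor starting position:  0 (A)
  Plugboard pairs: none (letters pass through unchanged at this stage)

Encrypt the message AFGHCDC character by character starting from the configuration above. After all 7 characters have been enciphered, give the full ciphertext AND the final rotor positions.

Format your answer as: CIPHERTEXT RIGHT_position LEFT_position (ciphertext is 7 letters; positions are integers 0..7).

Answer: DHBGBCA 6 1

Derivation:
Char 1 ('A'): step: R->0, L->1 (L advanced); A->plug->A->R->E->L->F->refl->E->L'->B->R'->D->plug->D
Char 2 ('F'): step: R->1, L=1; F->plug->F->R->F->L->G->refl->B->L'->D->R'->H->plug->H
Char 3 ('G'): step: R->2, L=1; G->plug->G->R->C->L->A->refl->H->L'->H->R'->B->plug->B
Char 4 ('H'): step: R->3, L=1; H->plug->H->R->H->L->H->refl->A->L'->C->R'->G->plug->G
Char 5 ('C'): step: R->4, L=1; C->plug->C->R->C->L->A->refl->H->L'->H->R'->B->plug->B
Char 6 ('D'): step: R->5, L=1; D->plug->D->R->H->L->H->refl->A->L'->C->R'->C->plug->C
Char 7 ('C'): step: R->6, L=1; C->plug->C->R->G->L->C->refl->D->L'->A->R'->A->plug->A
Final: ciphertext=DHBGBCA, RIGHT=6, LEFT=1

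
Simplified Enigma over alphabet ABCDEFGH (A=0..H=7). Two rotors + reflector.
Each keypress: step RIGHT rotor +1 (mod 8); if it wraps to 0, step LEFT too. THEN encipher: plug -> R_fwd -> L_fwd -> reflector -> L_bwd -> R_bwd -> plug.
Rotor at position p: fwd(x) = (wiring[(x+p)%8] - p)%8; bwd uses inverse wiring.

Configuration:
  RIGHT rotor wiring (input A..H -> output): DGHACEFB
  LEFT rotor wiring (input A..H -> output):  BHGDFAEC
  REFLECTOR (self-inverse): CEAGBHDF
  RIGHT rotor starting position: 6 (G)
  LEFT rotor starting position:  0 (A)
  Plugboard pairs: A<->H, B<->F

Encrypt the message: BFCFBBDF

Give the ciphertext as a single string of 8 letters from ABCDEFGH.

Char 1 ('B'): step: R->7, L=0; B->plug->F->R->D->L->D->refl->G->L'->C->R'->A->plug->H
Char 2 ('F'): step: R->0, L->1 (L advanced); F->plug->B->R->G->L->B->refl->E->L'->D->R'->A->plug->H
Char 3 ('C'): step: R->1, L=1; C->plug->C->R->H->L->A->refl->C->L'->C->R'->H->plug->A
Char 4 ('F'): step: R->2, L=1; F->plug->B->R->G->L->B->refl->E->L'->D->R'->E->plug->E
Char 5 ('B'): step: R->3, L=1; B->plug->F->R->A->L->G->refl->D->L'->F->R'->A->plug->H
Char 6 ('B'): step: R->4, L=1; B->plug->F->R->C->L->C->refl->A->L'->H->R'->E->plug->E
Char 7 ('D'): step: R->5, L=1; D->plug->D->R->G->L->B->refl->E->L'->D->R'->G->plug->G
Char 8 ('F'): step: R->6, L=1; F->plug->B->R->D->L->E->refl->B->L'->G->R'->H->plug->A

Answer: HHAEHEGA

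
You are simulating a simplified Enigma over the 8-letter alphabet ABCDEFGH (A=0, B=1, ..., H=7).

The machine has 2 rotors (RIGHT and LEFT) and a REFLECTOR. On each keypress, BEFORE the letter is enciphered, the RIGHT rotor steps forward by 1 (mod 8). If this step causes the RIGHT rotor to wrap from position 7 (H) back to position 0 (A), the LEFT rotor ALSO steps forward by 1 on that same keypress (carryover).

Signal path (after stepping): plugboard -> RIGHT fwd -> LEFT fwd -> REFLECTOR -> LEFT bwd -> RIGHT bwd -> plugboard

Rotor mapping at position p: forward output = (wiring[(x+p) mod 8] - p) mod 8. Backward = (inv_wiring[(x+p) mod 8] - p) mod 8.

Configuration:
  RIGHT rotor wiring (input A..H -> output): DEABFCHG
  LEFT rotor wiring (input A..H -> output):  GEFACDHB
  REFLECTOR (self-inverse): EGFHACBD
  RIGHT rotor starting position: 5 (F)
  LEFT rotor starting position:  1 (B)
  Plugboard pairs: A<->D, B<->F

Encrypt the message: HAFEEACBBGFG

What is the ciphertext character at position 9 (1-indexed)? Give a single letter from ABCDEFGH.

Char 1 ('H'): step: R->6, L=1; H->plug->H->R->E->L->C->refl->F->L'->H->R'->G->plug->G
Char 2 ('A'): step: R->7, L=1; A->plug->D->R->B->L->E->refl->A->L'->G->R'->F->plug->B
Char 3 ('F'): step: R->0, L->2 (L advanced); F->plug->B->R->E->L->F->refl->C->L'->H->R'->G->plug->G
Char 4 ('E'): step: R->1, L=2; E->plug->E->R->B->L->G->refl->B->L'->D->R'->A->plug->D
Char 5 ('E'): step: R->2, L=2; E->plug->E->R->F->L->H->refl->D->L'->A->R'->D->plug->A
Char 6 ('A'): step: R->3, L=2; A->plug->D->R->E->L->F->refl->C->L'->H->R'->C->plug->C
Char 7 ('C'): step: R->4, L=2; C->plug->C->R->D->L->B->refl->G->L'->B->R'->A->plug->D
Char 8 ('B'): step: R->5, L=2; B->plug->F->R->D->L->B->refl->G->L'->B->R'->C->plug->C
Char 9 ('B'): step: R->6, L=2; B->plug->F->R->D->L->B->refl->G->L'->B->R'->A->plug->D

D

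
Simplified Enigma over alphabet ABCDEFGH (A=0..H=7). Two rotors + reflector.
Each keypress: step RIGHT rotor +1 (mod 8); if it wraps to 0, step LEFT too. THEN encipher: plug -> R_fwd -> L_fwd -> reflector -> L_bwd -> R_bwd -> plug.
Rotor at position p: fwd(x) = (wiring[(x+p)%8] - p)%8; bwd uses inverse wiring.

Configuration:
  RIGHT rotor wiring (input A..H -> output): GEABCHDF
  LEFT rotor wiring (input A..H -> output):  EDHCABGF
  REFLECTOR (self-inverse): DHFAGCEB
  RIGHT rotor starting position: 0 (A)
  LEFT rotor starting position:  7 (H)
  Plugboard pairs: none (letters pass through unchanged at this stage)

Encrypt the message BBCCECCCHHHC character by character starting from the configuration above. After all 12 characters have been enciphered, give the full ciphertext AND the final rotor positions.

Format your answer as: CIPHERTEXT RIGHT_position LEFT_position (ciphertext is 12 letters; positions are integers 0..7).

Answer: HDFHHEBAFDEB 4 0

Derivation:
Char 1 ('B'): step: R->1, L=7; B->plug->B->R->H->L->H->refl->B->L'->F->R'->H->plug->H
Char 2 ('B'): step: R->2, L=7; B->plug->B->R->H->L->H->refl->B->L'->F->R'->D->plug->D
Char 3 ('C'): step: R->3, L=7; C->plug->C->R->E->L->D->refl->A->L'->D->R'->F->plug->F
Char 4 ('C'): step: R->4, L=7; C->plug->C->R->H->L->H->refl->B->L'->F->R'->H->plug->H
Char 5 ('E'): step: R->5, L=7; E->plug->E->R->H->L->H->refl->B->L'->F->R'->H->plug->H
Char 6 ('C'): step: R->6, L=7; C->plug->C->R->A->L->G->refl->E->L'->C->R'->E->plug->E
Char 7 ('C'): step: R->7, L=7; C->plug->C->R->F->L->B->refl->H->L'->H->R'->B->plug->B
Char 8 ('C'): step: R->0, L->0 (L advanced); C->plug->C->R->A->L->E->refl->G->L'->G->R'->A->plug->A
Char 9 ('H'): step: R->1, L=0; H->plug->H->R->F->L->B->refl->H->L'->C->R'->F->plug->F
Char 10 ('H'): step: R->2, L=0; H->plug->H->R->C->L->H->refl->B->L'->F->R'->D->plug->D
Char 11 ('H'): step: R->3, L=0; H->plug->H->R->F->L->B->refl->H->L'->C->R'->E->plug->E
Char 12 ('C'): step: R->4, L=0; C->plug->C->R->H->L->F->refl->C->L'->D->R'->B->plug->B
Final: ciphertext=HDFHHEBAFDEB, RIGHT=4, LEFT=0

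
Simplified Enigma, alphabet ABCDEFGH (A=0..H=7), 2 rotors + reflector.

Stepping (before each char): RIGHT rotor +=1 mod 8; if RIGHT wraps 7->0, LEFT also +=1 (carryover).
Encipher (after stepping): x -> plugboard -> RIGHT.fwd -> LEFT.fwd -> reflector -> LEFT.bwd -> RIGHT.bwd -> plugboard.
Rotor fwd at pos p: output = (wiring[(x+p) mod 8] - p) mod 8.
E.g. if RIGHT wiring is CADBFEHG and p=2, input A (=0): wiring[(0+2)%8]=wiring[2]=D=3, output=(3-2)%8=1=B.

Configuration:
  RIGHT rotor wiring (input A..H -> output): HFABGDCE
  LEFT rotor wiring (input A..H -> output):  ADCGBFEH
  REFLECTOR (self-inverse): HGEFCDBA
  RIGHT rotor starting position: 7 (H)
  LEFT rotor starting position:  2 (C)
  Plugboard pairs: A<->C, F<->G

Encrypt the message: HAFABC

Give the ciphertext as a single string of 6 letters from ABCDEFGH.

Answer: FDEHAA

Derivation:
Char 1 ('H'): step: R->0, L->3 (L advanced); H->plug->H->R->E->L->E->refl->C->L'->C->R'->G->plug->F
Char 2 ('A'): step: R->1, L=3; A->plug->C->R->A->L->D->refl->F->L'->F->R'->D->plug->D
Char 3 ('F'): step: R->2, L=3; F->plug->G->R->F->L->F->refl->D->L'->A->R'->E->plug->E
Char 4 ('A'): step: R->3, L=3; A->plug->C->R->A->L->D->refl->F->L'->F->R'->H->plug->H
Char 5 ('B'): step: R->4, L=3; B->plug->B->R->H->L->H->refl->A->L'->G->R'->C->plug->A
Char 6 ('C'): step: R->5, L=3; C->plug->A->R->G->L->A->refl->H->L'->H->R'->C->plug->A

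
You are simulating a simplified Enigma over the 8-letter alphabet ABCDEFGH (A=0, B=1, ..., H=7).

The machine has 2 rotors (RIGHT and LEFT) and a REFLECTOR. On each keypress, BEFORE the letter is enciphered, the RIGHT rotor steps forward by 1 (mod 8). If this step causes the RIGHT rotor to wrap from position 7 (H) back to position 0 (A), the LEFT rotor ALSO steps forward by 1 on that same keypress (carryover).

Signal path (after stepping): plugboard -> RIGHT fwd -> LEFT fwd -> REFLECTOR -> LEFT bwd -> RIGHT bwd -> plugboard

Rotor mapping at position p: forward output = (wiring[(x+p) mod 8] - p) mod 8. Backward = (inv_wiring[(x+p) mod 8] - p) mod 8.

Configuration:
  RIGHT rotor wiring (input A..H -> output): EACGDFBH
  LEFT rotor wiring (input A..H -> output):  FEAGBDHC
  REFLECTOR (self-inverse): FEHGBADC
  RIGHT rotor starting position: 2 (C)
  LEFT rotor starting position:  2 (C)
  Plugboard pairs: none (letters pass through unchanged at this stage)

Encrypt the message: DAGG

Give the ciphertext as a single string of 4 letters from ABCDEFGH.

Char 1 ('D'): step: R->3, L=2; D->plug->D->R->G->L->D->refl->G->L'->A->R'->B->plug->B
Char 2 ('A'): step: R->4, L=2; A->plug->A->R->H->L->C->refl->H->L'->C->R'->H->plug->H
Char 3 ('G'): step: R->5, L=2; G->plug->G->R->B->L->E->refl->B->L'->D->R'->E->plug->E
Char 4 ('G'): step: R->6, L=2; G->plug->G->R->F->L->A->refl->F->L'->E->R'->E->plug->E

Answer: BHEE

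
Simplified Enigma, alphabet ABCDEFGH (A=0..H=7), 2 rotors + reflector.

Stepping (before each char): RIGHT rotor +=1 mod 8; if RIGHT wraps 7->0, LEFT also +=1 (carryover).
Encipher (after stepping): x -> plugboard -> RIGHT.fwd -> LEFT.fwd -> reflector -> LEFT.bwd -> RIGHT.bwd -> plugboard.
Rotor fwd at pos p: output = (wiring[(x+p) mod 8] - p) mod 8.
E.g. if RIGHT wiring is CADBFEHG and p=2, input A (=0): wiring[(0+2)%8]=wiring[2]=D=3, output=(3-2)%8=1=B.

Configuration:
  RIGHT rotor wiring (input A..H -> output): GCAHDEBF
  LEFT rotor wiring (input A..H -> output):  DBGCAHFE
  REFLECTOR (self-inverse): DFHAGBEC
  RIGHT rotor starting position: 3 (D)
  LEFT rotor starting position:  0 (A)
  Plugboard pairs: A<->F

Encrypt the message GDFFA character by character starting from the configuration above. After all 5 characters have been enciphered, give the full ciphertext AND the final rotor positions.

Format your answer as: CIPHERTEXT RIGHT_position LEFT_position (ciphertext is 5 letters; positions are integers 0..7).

Char 1 ('G'): step: R->4, L=0; G->plug->G->R->E->L->A->refl->D->L'->A->R'->B->plug->B
Char 2 ('D'): step: R->5, L=0; D->plug->D->R->B->L->B->refl->F->L'->G->R'->H->plug->H
Char 3 ('F'): step: R->6, L=0; F->plug->A->R->D->L->C->refl->H->L'->F->R'->G->plug->G
Char 4 ('F'): step: R->7, L=0; F->plug->A->R->G->L->F->refl->B->L'->B->R'->D->plug->D
Char 5 ('A'): step: R->0, L->1 (L advanced); A->plug->F->R->E->L->G->refl->E->L'->F->R'->H->plug->H
Final: ciphertext=BHGDH, RIGHT=0, LEFT=1

Answer: BHGDH 0 1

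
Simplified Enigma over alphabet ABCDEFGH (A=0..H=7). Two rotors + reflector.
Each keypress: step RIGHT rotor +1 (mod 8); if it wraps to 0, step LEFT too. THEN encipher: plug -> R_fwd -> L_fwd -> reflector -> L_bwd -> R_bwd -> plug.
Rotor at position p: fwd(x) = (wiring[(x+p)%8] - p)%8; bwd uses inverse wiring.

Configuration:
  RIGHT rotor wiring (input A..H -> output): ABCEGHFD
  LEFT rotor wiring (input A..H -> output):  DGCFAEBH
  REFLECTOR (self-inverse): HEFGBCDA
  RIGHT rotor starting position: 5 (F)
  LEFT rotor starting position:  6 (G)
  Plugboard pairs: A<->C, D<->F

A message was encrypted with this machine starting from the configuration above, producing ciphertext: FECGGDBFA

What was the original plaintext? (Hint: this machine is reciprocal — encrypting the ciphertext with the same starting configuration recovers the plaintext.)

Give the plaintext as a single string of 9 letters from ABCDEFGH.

Answer: BFACHCEEG

Derivation:
Char 1 ('F'): step: R->6, L=6; F->plug->D->R->D->L->A->refl->H->L'->F->R'->B->plug->B
Char 2 ('E'): step: R->7, L=6; E->plug->E->R->F->L->H->refl->A->L'->D->R'->D->plug->F
Char 3 ('C'): step: R->0, L->7 (L advanced); C->plug->A->R->A->L->A->refl->H->L'->C->R'->C->plug->A
Char 4 ('G'): step: R->1, L=7; G->plug->G->R->C->L->H->refl->A->L'->A->R'->A->plug->C
Char 5 ('G'): step: R->2, L=7; G->plug->G->R->G->L->F->refl->C->L'->H->R'->H->plug->H
Char 6 ('D'): step: R->3, L=7; D->plug->F->R->F->L->B->refl->E->L'->B->R'->A->plug->C
Char 7 ('B'): step: R->4, L=7; B->plug->B->R->D->L->D->refl->G->L'->E->R'->E->plug->E
Char 8 ('F'): step: R->5, L=7; F->plug->D->R->D->L->D->refl->G->L'->E->R'->E->plug->E
Char 9 ('A'): step: R->6, L=7; A->plug->C->R->C->L->H->refl->A->L'->A->R'->G->plug->G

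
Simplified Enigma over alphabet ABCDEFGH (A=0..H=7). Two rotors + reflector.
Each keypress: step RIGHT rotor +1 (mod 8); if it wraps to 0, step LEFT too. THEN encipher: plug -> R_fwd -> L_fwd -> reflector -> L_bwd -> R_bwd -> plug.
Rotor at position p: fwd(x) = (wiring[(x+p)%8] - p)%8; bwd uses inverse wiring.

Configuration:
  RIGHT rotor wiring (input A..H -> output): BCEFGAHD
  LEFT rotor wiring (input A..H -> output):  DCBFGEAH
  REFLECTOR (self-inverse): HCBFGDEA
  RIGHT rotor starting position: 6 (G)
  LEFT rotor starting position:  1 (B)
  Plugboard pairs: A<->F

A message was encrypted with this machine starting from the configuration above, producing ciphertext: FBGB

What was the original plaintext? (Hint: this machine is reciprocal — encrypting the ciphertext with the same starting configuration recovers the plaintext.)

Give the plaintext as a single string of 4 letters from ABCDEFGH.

Char 1 ('F'): step: R->7, L=1; F->plug->A->R->E->L->D->refl->F->L'->D->R'->C->plug->C
Char 2 ('B'): step: R->0, L->2 (L advanced); B->plug->B->R->C->L->E->refl->G->L'->E->R'->C->plug->C
Char 3 ('G'): step: R->1, L=2; G->plug->G->R->C->L->E->refl->G->L'->E->R'->C->plug->C
Char 4 ('B'): step: R->2, L=2; B->plug->B->R->D->L->C->refl->B->L'->G->R'->D->plug->D

Answer: CCCD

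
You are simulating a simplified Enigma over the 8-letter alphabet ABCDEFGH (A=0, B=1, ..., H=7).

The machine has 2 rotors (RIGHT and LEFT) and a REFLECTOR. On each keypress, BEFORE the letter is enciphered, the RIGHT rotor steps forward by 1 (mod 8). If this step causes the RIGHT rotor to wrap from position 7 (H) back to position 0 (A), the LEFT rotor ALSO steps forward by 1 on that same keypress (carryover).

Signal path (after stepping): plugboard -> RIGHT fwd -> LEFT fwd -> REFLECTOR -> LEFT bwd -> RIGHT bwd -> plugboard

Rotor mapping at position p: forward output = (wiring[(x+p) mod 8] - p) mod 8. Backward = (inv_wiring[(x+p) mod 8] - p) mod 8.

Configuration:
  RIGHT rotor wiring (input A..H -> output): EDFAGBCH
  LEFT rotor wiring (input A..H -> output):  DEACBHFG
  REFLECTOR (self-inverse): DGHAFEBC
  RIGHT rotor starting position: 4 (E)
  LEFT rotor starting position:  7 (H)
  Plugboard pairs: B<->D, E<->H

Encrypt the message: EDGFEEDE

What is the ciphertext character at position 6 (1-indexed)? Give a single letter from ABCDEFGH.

Char 1 ('E'): step: R->5, L=7; E->plug->H->R->B->L->E->refl->F->L'->C->R'->C->plug->C
Char 2 ('D'): step: R->6, L=7; D->plug->B->R->B->L->E->refl->F->L'->C->R'->F->plug->F
Char 3 ('G'): step: R->7, L=7; G->plug->G->R->C->L->F->refl->E->L'->B->R'->E->plug->H
Char 4 ('F'): step: R->0, L->0 (L advanced); F->plug->F->R->B->L->E->refl->F->L'->G->R'->E->plug->H
Char 5 ('E'): step: R->1, L=0; E->plug->H->R->D->L->C->refl->H->L'->F->R'->D->plug->B
Char 6 ('E'): step: R->2, L=0; E->plug->H->R->B->L->E->refl->F->L'->G->R'->B->plug->D

D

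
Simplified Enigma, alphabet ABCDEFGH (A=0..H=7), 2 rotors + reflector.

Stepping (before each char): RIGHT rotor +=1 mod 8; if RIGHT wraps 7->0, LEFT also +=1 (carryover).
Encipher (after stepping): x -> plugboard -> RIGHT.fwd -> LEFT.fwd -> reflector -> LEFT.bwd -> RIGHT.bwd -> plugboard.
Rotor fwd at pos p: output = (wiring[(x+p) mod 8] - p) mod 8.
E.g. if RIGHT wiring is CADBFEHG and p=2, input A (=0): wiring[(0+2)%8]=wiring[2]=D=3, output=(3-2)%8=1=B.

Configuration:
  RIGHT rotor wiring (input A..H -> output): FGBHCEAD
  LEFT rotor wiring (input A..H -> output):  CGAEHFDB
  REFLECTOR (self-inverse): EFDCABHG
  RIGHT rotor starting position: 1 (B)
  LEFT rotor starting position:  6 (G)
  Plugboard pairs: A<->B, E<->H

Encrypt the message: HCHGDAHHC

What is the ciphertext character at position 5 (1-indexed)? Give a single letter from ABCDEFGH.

Char 1 ('H'): step: R->2, L=6; H->plug->E->R->G->L->B->refl->F->L'->A->R'->C->plug->C
Char 2 ('C'): step: R->3, L=6; C->plug->C->R->B->L->D->refl->C->L'->E->R'->A->plug->B
Char 3 ('H'): step: R->4, L=6; H->plug->E->R->B->L->D->refl->C->L'->E->R'->C->plug->C
Char 4 ('G'): step: R->5, L=6; G->plug->G->R->C->L->E->refl->A->L'->D->R'->B->plug->A
Char 5 ('D'): step: R->6, L=6; D->plug->D->R->A->L->F->refl->B->L'->G->R'->H->plug->E

E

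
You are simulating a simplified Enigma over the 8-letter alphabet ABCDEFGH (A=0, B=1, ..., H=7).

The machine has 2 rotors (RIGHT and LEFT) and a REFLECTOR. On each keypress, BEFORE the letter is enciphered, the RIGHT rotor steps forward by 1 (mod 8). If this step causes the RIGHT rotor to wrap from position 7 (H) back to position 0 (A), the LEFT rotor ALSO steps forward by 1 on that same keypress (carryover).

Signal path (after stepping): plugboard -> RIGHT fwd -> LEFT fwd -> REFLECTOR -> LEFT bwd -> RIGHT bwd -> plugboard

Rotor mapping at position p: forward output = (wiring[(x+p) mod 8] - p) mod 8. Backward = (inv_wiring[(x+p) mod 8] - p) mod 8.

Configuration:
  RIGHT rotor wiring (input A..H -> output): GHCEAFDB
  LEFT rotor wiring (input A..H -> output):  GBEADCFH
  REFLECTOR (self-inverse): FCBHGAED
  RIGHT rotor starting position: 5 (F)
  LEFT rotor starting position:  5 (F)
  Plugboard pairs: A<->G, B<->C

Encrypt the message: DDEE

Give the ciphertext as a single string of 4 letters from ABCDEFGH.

Char 1 ('D'): step: R->6, L=5; D->plug->D->R->B->L->A->refl->F->L'->A->R'->C->plug->B
Char 2 ('D'): step: R->7, L=5; D->plug->D->R->D->L->B->refl->C->L'->C->R'->A->plug->G
Char 3 ('E'): step: R->0, L->6 (L advanced); E->plug->E->R->A->L->H->refl->D->L'->D->R'->G->plug->A
Char 4 ('E'): step: R->1, L=6; E->plug->E->R->E->L->G->refl->E->L'->H->R'->D->plug->D

Answer: BGAD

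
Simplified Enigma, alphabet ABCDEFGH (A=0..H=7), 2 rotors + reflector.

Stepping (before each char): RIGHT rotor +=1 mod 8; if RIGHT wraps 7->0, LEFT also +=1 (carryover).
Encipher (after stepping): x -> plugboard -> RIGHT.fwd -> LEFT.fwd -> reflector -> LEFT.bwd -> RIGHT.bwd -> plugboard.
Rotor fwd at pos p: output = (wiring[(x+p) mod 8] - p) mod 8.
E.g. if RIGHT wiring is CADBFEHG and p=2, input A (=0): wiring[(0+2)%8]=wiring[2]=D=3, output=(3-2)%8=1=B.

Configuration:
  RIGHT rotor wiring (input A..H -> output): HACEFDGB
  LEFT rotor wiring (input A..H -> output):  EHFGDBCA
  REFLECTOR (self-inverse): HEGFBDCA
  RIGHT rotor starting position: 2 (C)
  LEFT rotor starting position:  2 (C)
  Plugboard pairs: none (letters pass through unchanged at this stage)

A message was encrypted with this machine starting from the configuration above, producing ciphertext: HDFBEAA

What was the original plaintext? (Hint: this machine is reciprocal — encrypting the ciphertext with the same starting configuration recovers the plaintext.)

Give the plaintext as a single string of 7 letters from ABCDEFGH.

Answer: CGAEFCE

Derivation:
Char 1 ('H'): step: R->3, L=2; H->plug->H->R->H->L->F->refl->D->L'->A->R'->C->plug->C
Char 2 ('D'): step: R->4, L=2; D->plug->D->R->F->L->G->refl->C->L'->G->R'->G->plug->G
Char 3 ('F'): step: R->5, L=2; F->plug->F->R->F->L->G->refl->C->L'->G->R'->A->plug->A
Char 4 ('B'): step: R->6, L=2; B->plug->B->R->D->L->H->refl->A->L'->E->R'->E->plug->E
Char 5 ('E'): step: R->7, L=2; E->plug->E->R->F->L->G->refl->C->L'->G->R'->F->plug->F
Char 6 ('A'): step: R->0, L->3 (L advanced); A->plug->A->R->H->L->C->refl->G->L'->C->R'->C->plug->C
Char 7 ('A'): step: R->1, L=3; A->plug->A->R->H->L->C->refl->G->L'->C->R'->E->plug->E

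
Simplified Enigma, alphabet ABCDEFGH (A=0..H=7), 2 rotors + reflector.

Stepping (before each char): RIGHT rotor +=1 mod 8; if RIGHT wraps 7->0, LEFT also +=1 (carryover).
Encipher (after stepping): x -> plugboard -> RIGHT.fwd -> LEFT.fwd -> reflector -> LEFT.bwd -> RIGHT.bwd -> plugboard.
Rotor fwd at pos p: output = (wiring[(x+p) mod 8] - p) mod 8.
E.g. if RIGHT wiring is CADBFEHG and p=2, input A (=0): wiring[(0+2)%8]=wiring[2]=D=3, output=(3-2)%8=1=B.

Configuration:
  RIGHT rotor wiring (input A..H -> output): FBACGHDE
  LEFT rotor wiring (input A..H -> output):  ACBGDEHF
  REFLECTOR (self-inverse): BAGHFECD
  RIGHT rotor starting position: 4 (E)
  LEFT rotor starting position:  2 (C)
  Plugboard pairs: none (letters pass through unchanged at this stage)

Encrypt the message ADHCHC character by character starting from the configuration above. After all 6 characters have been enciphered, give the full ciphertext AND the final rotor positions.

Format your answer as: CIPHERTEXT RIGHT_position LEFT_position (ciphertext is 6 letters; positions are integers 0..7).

Answer: CBDEBH 2 3

Derivation:
Char 1 ('A'): step: R->5, L=2; A->plug->A->R->C->L->B->refl->A->L'->H->R'->C->plug->C
Char 2 ('D'): step: R->6, L=2; D->plug->D->R->D->L->C->refl->G->L'->G->R'->B->plug->B
Char 3 ('H'): step: R->7, L=2; H->plug->H->R->E->L->F->refl->E->L'->B->R'->D->plug->D
Char 4 ('C'): step: R->0, L->3 (L advanced); C->plug->C->R->A->L->D->refl->H->L'->G->R'->E->plug->E
Char 5 ('H'): step: R->1, L=3; H->plug->H->R->E->L->C->refl->G->L'->H->R'->B->plug->B
Char 6 ('C'): step: R->2, L=3; C->plug->C->R->E->L->C->refl->G->L'->H->R'->H->plug->H
Final: ciphertext=CBDEBH, RIGHT=2, LEFT=3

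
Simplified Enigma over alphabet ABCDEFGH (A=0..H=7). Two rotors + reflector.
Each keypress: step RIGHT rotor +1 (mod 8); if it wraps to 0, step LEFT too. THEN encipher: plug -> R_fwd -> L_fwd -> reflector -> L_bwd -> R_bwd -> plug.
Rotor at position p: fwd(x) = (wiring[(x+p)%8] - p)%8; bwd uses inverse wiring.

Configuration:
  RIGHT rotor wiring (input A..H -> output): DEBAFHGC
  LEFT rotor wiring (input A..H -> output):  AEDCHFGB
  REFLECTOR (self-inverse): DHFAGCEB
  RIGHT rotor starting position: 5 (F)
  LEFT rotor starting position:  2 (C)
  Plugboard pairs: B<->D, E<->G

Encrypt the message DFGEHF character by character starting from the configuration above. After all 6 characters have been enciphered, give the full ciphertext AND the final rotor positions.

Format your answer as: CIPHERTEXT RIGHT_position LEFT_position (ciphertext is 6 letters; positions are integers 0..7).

Char 1 ('D'): step: R->6, L=2; D->plug->B->R->E->L->E->refl->G->L'->G->R'->D->plug->B
Char 2 ('F'): step: R->7, L=2; F->plug->F->R->G->L->G->refl->E->L'->E->R'->B->plug->D
Char 3 ('G'): step: R->0, L->3 (L advanced); G->plug->E->R->F->L->F->refl->C->L'->C->R'->H->plug->H
Char 4 ('E'): step: R->1, L=3; E->plug->G->R->B->L->E->refl->G->L'->E->R'->D->plug->B
Char 5 ('H'): step: R->2, L=3; H->plug->H->R->C->L->C->refl->F->L'->F->R'->D->plug->B
Char 6 ('F'): step: R->3, L=3; F->plug->F->R->A->L->H->refl->B->L'->G->R'->H->plug->H
Final: ciphertext=BDHBBH, RIGHT=3, LEFT=3

Answer: BDHBBH 3 3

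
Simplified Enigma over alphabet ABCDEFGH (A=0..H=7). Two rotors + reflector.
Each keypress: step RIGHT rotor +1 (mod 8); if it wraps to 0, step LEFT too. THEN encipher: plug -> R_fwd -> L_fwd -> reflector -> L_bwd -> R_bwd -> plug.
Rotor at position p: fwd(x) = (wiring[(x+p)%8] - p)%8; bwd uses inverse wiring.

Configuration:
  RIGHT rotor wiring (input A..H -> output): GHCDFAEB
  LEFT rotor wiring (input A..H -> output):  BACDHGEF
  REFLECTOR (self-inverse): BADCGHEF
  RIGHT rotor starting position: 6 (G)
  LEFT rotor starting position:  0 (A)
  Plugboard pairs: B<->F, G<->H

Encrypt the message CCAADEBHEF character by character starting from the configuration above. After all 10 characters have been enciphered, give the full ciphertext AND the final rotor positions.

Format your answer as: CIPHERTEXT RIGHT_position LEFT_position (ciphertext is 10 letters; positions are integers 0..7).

Answer: HEBHGDEDCD 0 2

Derivation:
Char 1 ('C'): step: R->7, L=0; C->plug->C->R->A->L->B->refl->A->L'->B->R'->G->plug->H
Char 2 ('C'): step: R->0, L->1 (L advanced); C->plug->C->R->C->L->C->refl->D->L'->F->R'->E->plug->E
Char 3 ('A'): step: R->1, L=1; A->plug->A->R->G->L->E->refl->G->L'->D->R'->F->plug->B
Char 4 ('A'): step: R->2, L=1; A->plug->A->R->A->L->H->refl->F->L'->E->R'->G->plug->H
Char 5 ('D'): step: R->3, L=1; D->plug->D->R->B->L->B->refl->A->L'->H->R'->H->plug->G
Char 6 ('E'): step: R->4, L=1; E->plug->E->R->C->L->C->refl->D->L'->F->R'->D->plug->D
Char 7 ('B'): step: R->5, L=1; B->plug->F->R->F->L->D->refl->C->L'->C->R'->E->plug->E
Char 8 ('H'): step: R->6, L=1; H->plug->G->R->H->L->A->refl->B->L'->B->R'->D->plug->D
Char 9 ('E'): step: R->7, L=1; E->plug->E->R->E->L->F->refl->H->L'->A->R'->C->plug->C
Char 10 ('F'): step: R->0, L->2 (L advanced); F->plug->B->R->H->L->G->refl->E->L'->D->R'->D->plug->D
Final: ciphertext=HEBHGDEDCD, RIGHT=0, LEFT=2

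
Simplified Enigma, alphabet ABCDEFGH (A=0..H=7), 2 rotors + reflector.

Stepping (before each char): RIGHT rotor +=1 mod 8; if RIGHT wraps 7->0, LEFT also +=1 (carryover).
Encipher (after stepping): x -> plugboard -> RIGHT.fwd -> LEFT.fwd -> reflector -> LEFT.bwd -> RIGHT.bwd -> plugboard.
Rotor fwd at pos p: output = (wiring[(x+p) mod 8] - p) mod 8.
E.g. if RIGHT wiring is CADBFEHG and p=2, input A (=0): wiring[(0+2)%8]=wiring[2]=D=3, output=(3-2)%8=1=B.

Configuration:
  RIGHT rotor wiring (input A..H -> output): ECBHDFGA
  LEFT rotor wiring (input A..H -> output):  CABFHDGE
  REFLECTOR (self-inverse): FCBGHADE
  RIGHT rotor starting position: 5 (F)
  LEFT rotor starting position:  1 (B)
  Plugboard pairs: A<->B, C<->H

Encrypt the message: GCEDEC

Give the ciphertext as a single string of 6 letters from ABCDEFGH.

Answer: FFFHCH

Derivation:
Char 1 ('G'): step: R->6, L=1; G->plug->G->R->F->L->F->refl->A->L'->B->R'->F->plug->F
Char 2 ('C'): step: R->7, L=1; C->plug->H->R->H->L->B->refl->C->L'->E->R'->F->plug->F
Char 3 ('E'): step: R->0, L->2 (L advanced); E->plug->E->R->D->L->B->refl->C->L'->F->R'->F->plug->F
Char 4 ('D'): step: R->1, L=2; D->plug->D->R->C->L->F->refl->A->L'->G->R'->C->plug->H
Char 5 ('E'): step: R->2, L=2; E->plug->E->R->E->L->E->refl->H->L'->A->R'->H->plug->C
Char 6 ('C'): step: R->3, L=2; C->plug->H->R->G->L->A->refl->F->L'->C->R'->C->plug->H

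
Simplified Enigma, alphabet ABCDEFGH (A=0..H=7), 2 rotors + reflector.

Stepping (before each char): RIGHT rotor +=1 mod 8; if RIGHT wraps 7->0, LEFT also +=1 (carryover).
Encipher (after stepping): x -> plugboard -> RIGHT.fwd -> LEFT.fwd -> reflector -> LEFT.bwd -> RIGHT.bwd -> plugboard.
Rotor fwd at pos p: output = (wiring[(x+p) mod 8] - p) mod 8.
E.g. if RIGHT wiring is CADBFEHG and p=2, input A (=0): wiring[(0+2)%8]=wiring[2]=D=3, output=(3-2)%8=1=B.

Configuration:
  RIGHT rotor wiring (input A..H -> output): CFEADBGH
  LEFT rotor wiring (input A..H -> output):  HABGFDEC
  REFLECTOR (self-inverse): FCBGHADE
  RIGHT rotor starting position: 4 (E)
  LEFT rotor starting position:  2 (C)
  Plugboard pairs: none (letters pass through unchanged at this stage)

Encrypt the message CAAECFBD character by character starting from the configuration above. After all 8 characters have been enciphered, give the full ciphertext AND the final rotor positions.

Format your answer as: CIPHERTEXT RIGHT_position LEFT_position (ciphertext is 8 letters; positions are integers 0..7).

Answer: FBEFEEFF 4 3

Derivation:
Char 1 ('C'): step: R->5, L=2; C->plug->C->R->C->L->D->refl->G->L'->H->R'->F->plug->F
Char 2 ('A'): step: R->6, L=2; A->plug->A->R->A->L->H->refl->E->L'->B->R'->B->plug->B
Char 3 ('A'): step: R->7, L=2; A->plug->A->R->A->L->H->refl->E->L'->B->R'->E->plug->E
Char 4 ('E'): step: R->0, L->3 (L advanced); E->plug->E->R->D->L->B->refl->C->L'->B->R'->F->plug->F
Char 5 ('C'): step: R->1, L=3; C->plug->C->R->H->L->G->refl->D->L'->A->R'->E->plug->E
Char 6 ('F'): step: R->2, L=3; F->plug->F->R->F->L->E->refl->H->L'->E->R'->E->plug->E
Char 7 ('B'): step: R->3, L=3; B->plug->B->R->A->L->D->refl->G->L'->H->R'->F->plug->F
Char 8 ('D'): step: R->4, L=3; D->plug->D->R->D->L->B->refl->C->L'->B->R'->F->plug->F
Final: ciphertext=FBEFEEFF, RIGHT=4, LEFT=3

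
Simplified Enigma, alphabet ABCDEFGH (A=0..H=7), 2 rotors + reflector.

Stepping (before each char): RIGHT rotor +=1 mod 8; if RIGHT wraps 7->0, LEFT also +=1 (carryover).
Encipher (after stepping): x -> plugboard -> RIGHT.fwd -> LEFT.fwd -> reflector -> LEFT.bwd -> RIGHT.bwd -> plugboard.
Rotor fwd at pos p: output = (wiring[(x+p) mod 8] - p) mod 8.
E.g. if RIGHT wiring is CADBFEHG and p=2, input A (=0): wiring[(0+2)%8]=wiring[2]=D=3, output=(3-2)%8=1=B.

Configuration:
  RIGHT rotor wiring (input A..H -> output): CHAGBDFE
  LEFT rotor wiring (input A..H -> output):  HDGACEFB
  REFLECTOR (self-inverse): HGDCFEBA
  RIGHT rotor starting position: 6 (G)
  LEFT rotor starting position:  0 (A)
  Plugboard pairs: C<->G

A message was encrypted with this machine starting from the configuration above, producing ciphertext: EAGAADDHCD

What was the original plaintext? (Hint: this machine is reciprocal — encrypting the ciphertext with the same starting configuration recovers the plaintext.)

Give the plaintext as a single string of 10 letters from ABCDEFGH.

Answer: FDHFFCCDGG

Derivation:
Char 1 ('E'): step: R->7, L=0; E->plug->E->R->H->L->B->refl->G->L'->C->R'->F->plug->F
Char 2 ('A'): step: R->0, L->1 (L advanced); A->plug->A->R->C->L->H->refl->A->L'->G->R'->D->plug->D
Char 3 ('G'): step: R->1, L=1; G->plug->C->R->F->L->E->refl->F->L'->B->R'->H->plug->H
Char 4 ('A'): step: R->2, L=1; A->plug->A->R->G->L->A->refl->H->L'->C->R'->F->plug->F
Char 5 ('A'): step: R->3, L=1; A->plug->A->R->D->L->B->refl->G->L'->H->R'->F->plug->F
Char 6 ('D'): step: R->4, L=1; D->plug->D->R->A->L->C->refl->D->L'->E->R'->G->plug->C
Char 7 ('D'): step: R->5, L=1; D->plug->D->R->F->L->E->refl->F->L'->B->R'->G->plug->C
Char 8 ('H'): step: R->6, L=1; H->plug->H->R->F->L->E->refl->F->L'->B->R'->D->plug->D
Char 9 ('C'): step: R->7, L=1; C->plug->G->R->E->L->D->refl->C->L'->A->R'->C->plug->G
Char 10 ('D'): step: R->0, L->2 (L advanced); D->plug->D->R->G->L->F->refl->E->L'->A->R'->C->plug->G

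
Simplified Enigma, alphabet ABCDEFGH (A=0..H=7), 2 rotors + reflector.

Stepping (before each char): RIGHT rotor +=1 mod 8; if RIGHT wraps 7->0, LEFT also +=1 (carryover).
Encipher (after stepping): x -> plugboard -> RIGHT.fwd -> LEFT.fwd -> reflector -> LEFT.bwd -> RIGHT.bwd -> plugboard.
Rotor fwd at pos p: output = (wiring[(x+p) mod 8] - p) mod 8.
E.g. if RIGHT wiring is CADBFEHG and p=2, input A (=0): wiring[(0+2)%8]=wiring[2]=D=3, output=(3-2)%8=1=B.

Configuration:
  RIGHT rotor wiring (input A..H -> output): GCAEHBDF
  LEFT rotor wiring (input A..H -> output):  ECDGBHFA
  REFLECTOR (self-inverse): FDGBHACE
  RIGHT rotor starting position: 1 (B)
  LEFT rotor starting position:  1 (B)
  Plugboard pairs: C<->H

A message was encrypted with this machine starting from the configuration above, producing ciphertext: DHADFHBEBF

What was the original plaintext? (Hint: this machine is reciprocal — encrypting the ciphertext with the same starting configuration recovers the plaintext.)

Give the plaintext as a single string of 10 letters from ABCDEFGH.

Answer: CCEAAGFGEG

Derivation:
Char 1 ('D'): step: R->2, L=1; D->plug->D->R->H->L->D->refl->B->L'->A->R'->H->plug->C
Char 2 ('H'): step: R->3, L=1; H->plug->C->R->G->L->H->refl->E->L'->F->R'->H->plug->C
Char 3 ('A'): step: R->4, L=1; A->plug->A->R->D->L->A->refl->F->L'->C->R'->E->plug->E
Char 4 ('D'): step: R->5, L=1; D->plug->D->R->B->L->C->refl->G->L'->E->R'->A->plug->A
Char 5 ('F'): step: R->6, L=1; F->plug->F->R->G->L->H->refl->E->L'->F->R'->A->plug->A
Char 6 ('H'): step: R->7, L=1; H->plug->C->R->D->L->A->refl->F->L'->C->R'->G->plug->G
Char 7 ('B'): step: R->0, L->2 (L advanced); B->plug->B->R->C->L->H->refl->E->L'->B->R'->F->plug->F
Char 8 ('E'): step: R->1, L=2; E->plug->E->R->A->L->B->refl->D->L'->E->R'->G->plug->G
Char 9 ('B'): step: R->2, L=2; B->plug->B->R->C->L->H->refl->E->L'->B->R'->E->plug->E
Char 10 ('F'): step: R->3, L=2; F->plug->F->R->D->L->F->refl->A->L'->H->R'->G->plug->G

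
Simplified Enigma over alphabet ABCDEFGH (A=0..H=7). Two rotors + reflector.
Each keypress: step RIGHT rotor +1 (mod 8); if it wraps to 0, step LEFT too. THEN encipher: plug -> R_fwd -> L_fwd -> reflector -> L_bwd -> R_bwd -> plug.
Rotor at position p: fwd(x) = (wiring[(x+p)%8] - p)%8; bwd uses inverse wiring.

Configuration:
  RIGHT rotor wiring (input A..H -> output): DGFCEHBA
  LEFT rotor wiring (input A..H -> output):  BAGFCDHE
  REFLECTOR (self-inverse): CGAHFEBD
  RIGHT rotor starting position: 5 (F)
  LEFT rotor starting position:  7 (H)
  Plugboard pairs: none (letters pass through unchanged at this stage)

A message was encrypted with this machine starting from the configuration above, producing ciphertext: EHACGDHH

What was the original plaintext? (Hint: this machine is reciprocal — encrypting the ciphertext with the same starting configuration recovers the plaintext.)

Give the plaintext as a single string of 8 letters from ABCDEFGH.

Char 1 ('E'): step: R->6, L=7; E->plug->E->R->H->L->A->refl->C->L'->B->R'->H->plug->H
Char 2 ('H'): step: R->7, L=7; H->plug->H->R->C->L->B->refl->G->L'->E->R'->B->plug->B
Char 3 ('A'): step: R->0, L->0 (L advanced); A->plug->A->R->D->L->F->refl->E->L'->H->R'->F->plug->F
Char 4 ('C'): step: R->1, L=0; C->plug->C->R->B->L->A->refl->C->L'->E->R'->B->plug->B
Char 5 ('G'): step: R->2, L=0; G->plug->G->R->B->L->A->refl->C->L'->E->R'->H->plug->H
Char 6 ('D'): step: R->3, L=0; D->plug->D->R->G->L->H->refl->D->L'->F->R'->E->plug->E
Char 7 ('H'): step: R->4, L=0; H->plug->H->R->G->L->H->refl->D->L'->F->R'->C->plug->C
Char 8 ('H'): step: R->5, L=0; H->plug->H->R->H->L->E->refl->F->L'->D->R'->C->plug->C

Answer: HBFBHECC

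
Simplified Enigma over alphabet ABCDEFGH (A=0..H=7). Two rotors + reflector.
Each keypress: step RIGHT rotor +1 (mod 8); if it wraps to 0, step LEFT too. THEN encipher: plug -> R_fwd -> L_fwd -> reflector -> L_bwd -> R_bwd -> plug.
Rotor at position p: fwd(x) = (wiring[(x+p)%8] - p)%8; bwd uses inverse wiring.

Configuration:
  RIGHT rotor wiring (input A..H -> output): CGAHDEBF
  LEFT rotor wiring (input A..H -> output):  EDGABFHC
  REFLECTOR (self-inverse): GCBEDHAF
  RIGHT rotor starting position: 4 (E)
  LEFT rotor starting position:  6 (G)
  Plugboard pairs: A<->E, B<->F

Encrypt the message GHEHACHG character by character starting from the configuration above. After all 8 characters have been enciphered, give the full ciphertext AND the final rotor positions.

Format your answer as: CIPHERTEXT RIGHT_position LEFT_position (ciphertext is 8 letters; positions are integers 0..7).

Char 1 ('G'): step: R->5, L=6; G->plug->G->R->C->L->G->refl->A->L'->E->R'->B->plug->F
Char 2 ('H'): step: R->6, L=6; H->plug->H->R->G->L->D->refl->E->L'->B->R'->F->plug->B
Char 3 ('E'): step: R->7, L=6; E->plug->A->R->G->L->D->refl->E->L'->B->R'->D->plug->D
Char 4 ('H'): step: R->0, L->7 (L advanced); H->plug->H->R->F->L->C->refl->B->L'->E->R'->F->plug->B
Char 5 ('A'): step: R->1, L=7; A->plug->E->R->D->L->H->refl->F->L'->B->R'->H->plug->H
Char 6 ('C'): step: R->2, L=7; C->plug->C->R->B->L->F->refl->H->L'->D->R'->F->plug->B
Char 7 ('H'): step: R->3, L=7; H->plug->H->R->F->L->C->refl->B->L'->E->R'->A->plug->E
Char 8 ('G'): step: R->4, L=7; G->plug->G->R->E->L->B->refl->C->L'->F->R'->C->plug->C
Final: ciphertext=FBDBHBEC, RIGHT=4, LEFT=7

Answer: FBDBHBEC 4 7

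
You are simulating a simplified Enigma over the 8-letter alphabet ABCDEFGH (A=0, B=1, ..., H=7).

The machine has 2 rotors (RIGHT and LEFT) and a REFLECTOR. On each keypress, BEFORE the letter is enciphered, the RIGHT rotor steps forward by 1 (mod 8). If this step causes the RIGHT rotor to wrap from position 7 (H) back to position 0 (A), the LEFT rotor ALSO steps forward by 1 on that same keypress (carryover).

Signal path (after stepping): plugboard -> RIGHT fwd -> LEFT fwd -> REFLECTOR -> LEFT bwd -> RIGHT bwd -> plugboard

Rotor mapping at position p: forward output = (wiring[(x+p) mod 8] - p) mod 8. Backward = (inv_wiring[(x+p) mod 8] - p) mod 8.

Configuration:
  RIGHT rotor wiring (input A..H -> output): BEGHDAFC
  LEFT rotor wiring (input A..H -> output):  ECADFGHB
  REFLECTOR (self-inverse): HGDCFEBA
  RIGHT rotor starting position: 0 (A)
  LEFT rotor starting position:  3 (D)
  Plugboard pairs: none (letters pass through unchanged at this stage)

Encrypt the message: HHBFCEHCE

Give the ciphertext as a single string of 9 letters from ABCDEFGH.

Char 1 ('H'): step: R->1, L=3; H->plug->H->R->A->L->A->refl->H->L'->G->R'->C->plug->C
Char 2 ('H'): step: R->2, L=3; H->plug->H->R->C->L->D->refl->C->L'->B->R'->C->plug->C
Char 3 ('B'): step: R->3, L=3; B->plug->B->R->A->L->A->refl->H->L'->G->R'->F->plug->F
Char 4 ('F'): step: R->4, L=3; F->plug->F->R->A->L->A->refl->H->L'->G->R'->D->plug->D
Char 5 ('C'): step: R->5, L=3; C->plug->C->R->F->L->B->refl->G->L'->E->R'->D->plug->D
Char 6 ('E'): step: R->6, L=3; E->plug->E->R->A->L->A->refl->H->L'->G->R'->D->plug->D
Char 7 ('H'): step: R->7, L=3; H->plug->H->R->G->L->H->refl->A->L'->A->R'->E->plug->E
Char 8 ('C'): step: R->0, L->4 (L advanced); C->plug->C->R->G->L->E->refl->F->L'->D->R'->E->plug->E
Char 9 ('E'): step: R->1, L=4; E->plug->E->R->H->L->H->refl->A->L'->E->R'->F->plug->F

Answer: CCFDDDEEF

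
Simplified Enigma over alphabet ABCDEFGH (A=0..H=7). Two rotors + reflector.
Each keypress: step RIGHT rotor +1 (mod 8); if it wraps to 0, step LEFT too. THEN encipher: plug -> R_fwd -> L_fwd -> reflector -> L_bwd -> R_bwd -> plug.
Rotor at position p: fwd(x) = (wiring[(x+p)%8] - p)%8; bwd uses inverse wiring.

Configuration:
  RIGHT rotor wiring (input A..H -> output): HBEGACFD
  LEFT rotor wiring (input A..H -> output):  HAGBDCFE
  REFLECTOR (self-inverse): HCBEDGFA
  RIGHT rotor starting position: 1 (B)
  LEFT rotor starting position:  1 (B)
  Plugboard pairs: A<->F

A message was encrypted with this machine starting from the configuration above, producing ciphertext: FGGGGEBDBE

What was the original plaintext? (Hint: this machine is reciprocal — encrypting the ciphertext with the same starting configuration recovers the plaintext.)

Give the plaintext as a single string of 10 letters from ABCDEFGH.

Answer: DBHAAAHHDA

Derivation:
Char 1 ('F'): step: R->2, L=1; F->plug->A->R->C->L->A->refl->H->L'->A->R'->D->plug->D
Char 2 ('G'): step: R->3, L=1; G->plug->G->R->G->L->D->refl->E->L'->F->R'->B->plug->B
Char 3 ('G'): step: R->4, L=1; G->plug->G->R->A->L->H->refl->A->L'->C->R'->H->plug->H
Char 4 ('G'): step: R->5, L=1; G->plug->G->R->B->L->F->refl->G->L'->H->R'->F->plug->A
Char 5 ('G'): step: R->6, L=1; G->plug->G->R->C->L->A->refl->H->L'->A->R'->F->plug->A
Char 6 ('E'): step: R->7, L=1; E->plug->E->R->H->L->G->refl->F->L'->B->R'->F->plug->A
Char 7 ('B'): step: R->0, L->2 (L advanced); B->plug->B->R->B->L->H->refl->A->L'->D->R'->H->plug->H
Char 8 ('D'): step: R->1, L=2; D->plug->D->R->H->L->G->refl->F->L'->G->R'->H->plug->H
Char 9 ('B'): step: R->2, L=2; B->plug->B->R->E->L->D->refl->E->L'->A->R'->D->plug->D
Char 10 ('E'): step: R->3, L=2; E->plug->E->R->A->L->E->refl->D->L'->E->R'->F->plug->A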